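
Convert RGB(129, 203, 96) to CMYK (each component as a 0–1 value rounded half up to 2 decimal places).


R'=129/255≈0.5059, G'=203/255≈0.7961, B'=96/255≈0.3765
K = 1 - max(R',G',B') = 1 - 203/255 = 52/255 = 0.20392… → 0.20
(1-R'-K)/(1-K) simplifies to (max-R)/max with max = 203:
C = (203-129)/203 = 74/203 = 0.36453… → 0.36
M = (203-203)/203 = 0/203 = 0 → 0.00
Y = (203-96)/203 = 107/203 = 0.52709… → 0.53
= CMYK(0.36, 0.00, 0.53, 0.20)


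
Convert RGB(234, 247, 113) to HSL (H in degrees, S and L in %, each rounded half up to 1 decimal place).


Normalize: R'=234/255≈0.9176, G'=247/255≈0.9686, B'=113/255≈0.4431
Max=247/255, Min=113/255, Δ=Max-Min=134/255
L = (Max+Min)/2 = (247+113)/510 = 360/510 = 0.70588… → L = 70.6%
L > 0.5 → S = Δ/(2-Max-Min) = 134/(510-247-113) = 134/150 = 0.89333… → S = 89.3%
(the 1/255 factors cancel in S and H, so raw channel differences can be used)
Max is G' → H = 60 × ((B-R)/Δ + 2) = 60 × ((113-234)/134 + 2)
  -121/134 + 2 = -0.9029… + 2 = 1.0970…
  H = 60 × 1.0970… = 65.820…° → H = 65.8°
= HSL(65.8°, 89.3%, 70.6%)


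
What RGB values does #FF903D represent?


FF → 255 (R)
90 → 144 (G)
3D → 61 (B)
= RGB(255, 144, 61)


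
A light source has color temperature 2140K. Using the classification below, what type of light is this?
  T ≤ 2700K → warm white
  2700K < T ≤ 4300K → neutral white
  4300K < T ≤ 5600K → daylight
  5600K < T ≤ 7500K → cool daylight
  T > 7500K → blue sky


Temperature: 2140K
2140K ≤ 2700K → warm white
Classification: warm white


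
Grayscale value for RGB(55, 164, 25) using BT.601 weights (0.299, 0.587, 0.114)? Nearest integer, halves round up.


Gray = 0.299×R + 0.587×G + 0.114×B
Gray = 0.299×55 + 0.587×164 + 0.114×25
Gray = 16.445 + 96.268 + 2.850
Gray = 115.563 → round half up → 116
Gray = 116


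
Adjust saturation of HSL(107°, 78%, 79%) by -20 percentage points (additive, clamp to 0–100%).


Original S = 78%
Adjustment = -20 percentage points
New S = 78 + (-20) = 58
Clamp to [0, 100] → 58
= HSL(107°, 58%, 79%)


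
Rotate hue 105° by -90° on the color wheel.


New hue = (H + rotation) mod 360
New hue = (105 -90) mod 360
= 15 mod 360
= 15°


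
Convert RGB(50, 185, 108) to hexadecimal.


R = 50 → 32 (hex)
G = 185 → B9 (hex)
B = 108 → 6C (hex)
Hex = #32B96C


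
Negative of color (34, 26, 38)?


Invert: (255-R, 255-G, 255-B)
R: 255-34 = 221
G: 255-26 = 229
B: 255-38 = 217
= RGB(221, 229, 217)


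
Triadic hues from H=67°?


Triadic: equally spaced at 120° intervals
H1 = 67°
H2 = (67 + 120) mod 360 = 187°
H3 = (67 + 240) mod 360 = 307°
Triadic = 67°, 187°, 307°


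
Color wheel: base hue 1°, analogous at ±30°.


Base hue: 1°
Left analog: (1 - 30) mod 360 = 331°
Right analog: (1 + 30) mod 360 = 31°
Analogous hues = 331° and 31°


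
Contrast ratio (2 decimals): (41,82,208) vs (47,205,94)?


Linearize each sRGB channel c=v/255: c/12.92 if c ≤ 0.04045 else ((c+0.055)/1.055)^2.4
L = 0.2126×R_lin + 0.7152×G_lin + 0.0722×B_lin
Color 1 (41,82,208):
  R=41: 41/255≈0.1608 > 0.04045 → ((0.1608+0.055)/1.055)^2.4 ≈ 0.02217
  G=82: 82/255≈0.3216 > 0.04045 → ((0.3216+0.055)/1.055)^2.4 ≈ 0.08438
  B=208: 208/255≈0.8157 > 0.04045 → ((0.8157+0.055)/1.055)^2.4 ≈ 0.63076
  L1 = 0.2126×0.02217 + 0.7152×0.08438 + 0.0722×0.63076 ≈ 0.11060
Color 2 (47,205,94):
  R=47: 47/255≈0.1843 > 0.04045 → ((0.1843+0.055)/1.055)^2.4 ≈ 0.02843
  G=205: 205/255≈0.8039 > 0.04045 → ((0.8039+0.055)/1.055)^2.4 ≈ 0.61050
  B=94: 94/255≈0.3686 > 0.04045 → ((0.3686+0.055)/1.055)^2.4 ≈ 0.11193
  L2 = 0.2126×0.02843 + 0.7152×0.61050 + 0.0722×0.11193 ≈ 0.45075
Lighter = 0.45075, Darker = 0.11060
Ratio = (L_lighter + 0.05) / (L_darker + 0.05)
Ratio = (0.45075 + 0.05) / (0.11060 + 0.05) = 0.50075 / 0.16060 ≈ 3.1180
Ratio ≈ 3.12:1


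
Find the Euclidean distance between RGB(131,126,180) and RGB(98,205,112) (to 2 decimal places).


d = √[(R₁-R₂)² + (G₁-G₂)² + (B₁-B₂)²]
d = √[(131-98)² + (126-205)² + (180-112)²]
d = √[1089 + 6241 + 4624]
d = √11954
d ≈ 109.33


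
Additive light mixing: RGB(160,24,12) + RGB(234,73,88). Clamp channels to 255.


Additive: each channel = min(255, C₁+C₂)
R: 160+234 = 394 → 255
G: 24+73 = 97 → 97
B: 12+88 = 100 → 100
= RGB(255, 97, 100)


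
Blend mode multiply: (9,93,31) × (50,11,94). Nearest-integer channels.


Multiply: C = A×B/255, rounded to nearest integer
R: 9×50/255 = 450/255 ≈ 1.765 → 2
G: 93×11/255 = 1023/255 ≈ 4.012 → 4
B: 31×94/255 = 2914/255 ≈ 11.427 → 11
= RGB(2, 4, 11)


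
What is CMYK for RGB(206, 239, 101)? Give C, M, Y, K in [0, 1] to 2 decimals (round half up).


R'=206/255≈0.8078, G'=239/255≈0.9373, B'=101/255≈0.3961
K = 1 - max(R',G',B') = 1 - 239/255 = 16/255 = 0.06274… → 0.06
(1-R'-K)/(1-K) simplifies to (max-R)/max with max = 239:
C = (239-206)/239 = 33/239 = 0.13807… → 0.14
M = (239-239)/239 = 0/239 = 0 → 0.00
Y = (239-101)/239 = 138/239 = 0.57740… → 0.58
= CMYK(0.14, 0.00, 0.58, 0.06)


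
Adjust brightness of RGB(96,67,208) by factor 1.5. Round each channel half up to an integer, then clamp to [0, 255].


Multiply each channel by 1.5, round half up, clamp to [0, 255]
R: 96×1.5 = 144
G: 67×1.5 = 100.5 → round → 101
B: 208×1.5 = 312 → clamp → 255
= RGB(144, 101, 255)


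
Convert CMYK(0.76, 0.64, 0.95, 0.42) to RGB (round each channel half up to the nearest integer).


R = 255 × (1-C) × (1-K) = 255 × 0.24 × 0.58 = 35.496 → 35
G = 255 × (1-M) × (1-K) = 255 × 0.36 × 0.58 = 53.244 → 53
B = 255 × (1-Y) × (1-K) = 255 × 0.05 × 0.58 = 7.395 → 7
= RGB(35, 53, 7)


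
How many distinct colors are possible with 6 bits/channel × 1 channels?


Total bits = 6 bits/channel × 1 channels = 6 bits
Distinct colors = 2^6
= 64 colors


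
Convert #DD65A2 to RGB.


DD → 221 (R)
65 → 101 (G)
A2 → 162 (B)
= RGB(221, 101, 162)


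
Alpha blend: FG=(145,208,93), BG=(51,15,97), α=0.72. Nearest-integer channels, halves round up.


C = α×F + (1-α)×B, with 1-α = 0.28
R: 0.72×145 + 0.28×51 = 104.40 + 14.28 = 118.68 → 119
G: 0.72×208 + 0.28×15 = 149.76 + 4.20 = 153.96 → 154
B: 0.72×93 + 0.28×97 = 66.96 + 27.16 = 94.12 → 94
= RGB(119, 154, 94)


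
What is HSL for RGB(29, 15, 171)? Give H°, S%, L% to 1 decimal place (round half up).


Normalize: R'=29/255≈0.1137, G'=15/255≈0.0588, B'=171/255≈0.6706
Max=171/255, Min=15/255, Δ=Max-Min=156/255
L = (Max+Min)/2 = (171+15)/510 = 186/510 = 0.36470… → L = 36.5%
L ≤ 0.5 → S = Δ/(Max+Min) = 156/(171+15) = 156/186 = 0.83870… → S = 83.9%
(the 1/255 factors cancel in S and H, so raw channel differences can be used)
Max is B' → H = 60 × ((R-G)/Δ + 4) = 60 × ((29-15)/156 + 4)
  14/156 + 4 = 0.0897… + 4 = 4.0897…
  H = 60 × 4.0897… = 245.384…° → H = 245.4°
= HSL(245.4°, 83.9%, 36.5%)


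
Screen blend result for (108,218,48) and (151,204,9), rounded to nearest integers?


Screen: C = 255 - (255-A)×(255-B)/255, rounded to nearest integer
R: 255 - (255-108)×(255-151)/255 = 255 - 15288/255 ≈ 255 - 59.953 = 195.047 → 195
G: 255 - (255-218)×(255-204)/255 = 255 - 1887/255 ≈ 255 - 7.400 = 247.600 → 248
B: 255 - (255-48)×(255-9)/255 = 255 - 50922/255 ≈ 255 - 199.694 = 55.306 → 55
= RGB(195, 248, 55)


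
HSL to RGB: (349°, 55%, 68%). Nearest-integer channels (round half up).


H=349°, S=0.55, L=0.68
C = (1-|2L-1|)×S = (1-|0.36|)×0.55 = 0.352
H' = H/60 = 349/60 ≈ 5.8167; X = C×(1-|H' mod 2 - 1|) ≈ 0.0645
m = L - C/2 = 0.68 - 0.176 = 0.504
Sector ⌊H'⌋ = 5 → (R',G',B') = (0.352, 0.0, ≈0.0645)
RGB = ((R'+m)×255, (G'+m)×255, (B'+m)×255) = (218.28, 128.52, 144.976)
Round half up → RGB(218, 129, 145)


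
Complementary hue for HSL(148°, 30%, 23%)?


Complement = opposite side of color wheel = hue + 180°
H' = (148 + 180) mod 360 = 328°
S and L unchanged.
= HSL(328°, 30%, 23%)


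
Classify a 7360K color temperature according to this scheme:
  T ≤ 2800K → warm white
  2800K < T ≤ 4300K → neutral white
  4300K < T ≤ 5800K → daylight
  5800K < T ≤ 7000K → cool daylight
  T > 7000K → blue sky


Temperature: 7360K
7360K > 7000K → blue sky
Classification: blue sky


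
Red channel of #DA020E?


Color: #DA020E
R = DA = 218
G = 02 = 2
B = 0E = 14
Red = 218


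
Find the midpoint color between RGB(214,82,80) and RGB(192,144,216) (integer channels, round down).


Midpoint: each channel = ⌊(C₁+C₂)/2⌋
R: ⌊(214+192)/2⌋ = 203
G: ⌊(82+144)/2⌋ = 113
B: ⌊(80+216)/2⌋ = 148
= RGB(203, 113, 148)


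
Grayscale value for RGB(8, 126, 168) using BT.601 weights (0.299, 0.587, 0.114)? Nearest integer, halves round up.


Gray = 0.299×R + 0.587×G + 0.114×B
Gray = 0.299×8 + 0.587×126 + 0.114×168
Gray = 2.392 + 73.962 + 19.152
Gray = 95.506 → round half up → 96
Gray = 96


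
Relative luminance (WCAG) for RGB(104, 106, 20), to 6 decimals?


Linearize each channel (sRGB transfer function): c = v/255; c_lin = c/12.92 if c ≤ 0.04045, else ((c+0.055)/1.055)^2.4
  R: 104/255 ≈ 0.407843 > 0.04045 → ((0.407843+0.055)/1.055)^2.4 ≈ 0.138432
  G: 106/255 ≈ 0.415686 > 0.04045 → ((0.415686+0.055)/1.055)^2.4 ≈ 0.144128
  B: 20/255 ≈ 0.078431 > 0.04045 → ((0.078431+0.055)/1.055)^2.4 ≈ 0.006995
R_lin = 0.138432, G_lin = 0.144128, B_lin = 0.006995
L = 0.2126×R + 0.7152×G + 0.0722×B
L = 0.2126×0.138432 + 0.7152×0.144128 + 0.0722×0.006995
L ≈ 0.133016


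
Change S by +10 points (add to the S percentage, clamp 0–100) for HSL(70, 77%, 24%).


Original S = 77%
Adjustment = +10 percentage points
New S = 77 + (10) = 87
Clamp to [0, 100] → 87
= HSL(70°, 87%, 24%)


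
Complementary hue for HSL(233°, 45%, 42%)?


Complement = opposite side of color wheel = hue + 180°
H' = (233 + 180) mod 360 = 53°
S and L unchanged.
= HSL(53°, 45%, 42%)


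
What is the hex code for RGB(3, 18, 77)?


R = 3 → 03 (hex)
G = 18 → 12 (hex)
B = 77 → 4D (hex)
Hex = #03124D


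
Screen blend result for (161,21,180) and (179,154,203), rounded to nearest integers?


Screen: C = 255 - (255-A)×(255-B)/255, rounded to nearest integer
R: 255 - (255-161)×(255-179)/255 = 255 - 7144/255 ≈ 255 - 28.016 = 226.984 → 227
G: 255 - (255-21)×(255-154)/255 = 255 - 23634/255 ≈ 255 - 92.682 = 162.318 → 162
B: 255 - (255-180)×(255-203)/255 = 255 - 3900/255 ≈ 255 - 15.294 = 239.706 → 240
= RGB(227, 162, 240)


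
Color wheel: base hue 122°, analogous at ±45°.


Base hue: 122°
Left analog: (122 - 45) mod 360 = 77°
Right analog: (122 + 45) mod 360 = 167°
Analogous hues = 77° and 167°


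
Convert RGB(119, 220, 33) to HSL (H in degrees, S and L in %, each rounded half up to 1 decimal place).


Normalize: R'=119/255≈0.4667, G'=220/255≈0.8627, B'=33/255≈0.1294
Max=220/255, Min=33/255, Δ=Max-Min=187/255
L = (Max+Min)/2 = (220+33)/510 = 253/510 = 0.49607… → L = 49.6%
L ≤ 0.5 → S = Δ/(Max+Min) = 187/(220+33) = 187/253 = 0.73913… → S = 73.9%
(the 1/255 factors cancel in S and H, so raw channel differences can be used)
Max is G' → H = 60 × ((B-R)/Δ + 2) = 60 × ((33-119)/187 + 2)
  -86/187 + 2 = -0.4598… + 2 = 1.5401…
  H = 60 × 1.5401… = 92.406…° → H = 92.4°
= HSL(92.4°, 73.9%, 49.6%)


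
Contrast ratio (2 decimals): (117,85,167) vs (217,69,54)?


Linearize each sRGB channel c=v/255: c/12.92 if c ≤ 0.04045 else ((c+0.055)/1.055)^2.4
L = 0.2126×R_lin + 0.7152×G_lin + 0.0722×B_lin
Color 1 (117,85,167):
  R=117: 117/255≈0.4588 > 0.04045 → ((0.4588+0.055)/1.055)^2.4 ≈ 0.17789
  G=85: 85/255≈0.3333 > 0.04045 → ((0.3333+0.055)/1.055)^2.4 ≈ 0.09084
  B=167: 167/255≈0.6549 > 0.04045 → ((0.6549+0.055)/1.055)^2.4 ≈ 0.38643
  L1 = 0.2126×0.17789 + 0.7152×0.09084 + 0.0722×0.38643 ≈ 0.13069
Color 2 (217,69,54):
  R=217: 217/255≈0.8510 > 0.04045 → ((0.8510+0.055)/1.055)^2.4 ≈ 0.69387
  G=69: 69/255≈0.2706 > 0.04045 → ((0.2706+0.055)/1.055)^2.4 ≈ 0.05951
  B=54: 54/255≈0.2118 > 0.04045 → ((0.2118+0.055)/1.055)^2.4 ≈ 0.03689
  L2 = 0.2126×0.69387 + 0.7152×0.05951 + 0.0722×0.03689 ≈ 0.19274
Lighter = 0.19274, Darker = 0.13069
Ratio = (L_lighter + 0.05) / (L_darker + 0.05)
Ratio = (0.19274 + 0.05) / (0.13069 + 0.05) = 0.24274 / 0.18069 ≈ 1.3434
Ratio ≈ 1.34:1


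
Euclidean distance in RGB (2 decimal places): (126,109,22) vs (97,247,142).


d = √[(R₁-R₂)² + (G₁-G₂)² + (B₁-B₂)²]
d = √[(126-97)² + (109-247)² + (22-142)²]
d = √[841 + 19044 + 14400]
d = √34285
d ≈ 185.16


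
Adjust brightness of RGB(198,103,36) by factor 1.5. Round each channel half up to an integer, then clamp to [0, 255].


Multiply each channel by 1.5, round half up, clamp to [0, 255]
R: 198×1.5 = 297 → clamp → 255
G: 103×1.5 = 154.5 → round → 155
B: 36×1.5 = 54
= RGB(255, 155, 54)


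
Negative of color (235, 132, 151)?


Invert: (255-R, 255-G, 255-B)
R: 255-235 = 20
G: 255-132 = 123
B: 255-151 = 104
= RGB(20, 123, 104)


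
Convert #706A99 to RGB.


70 → 112 (R)
6A → 106 (G)
99 → 153 (B)
= RGB(112, 106, 153)


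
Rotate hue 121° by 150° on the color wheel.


New hue = (H + rotation) mod 360
New hue = (121 + 150) mod 360
= 271 mod 360
= 271°


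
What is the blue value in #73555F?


Color: #73555F
R = 73 = 115
G = 55 = 85
B = 5F = 95
Blue = 95


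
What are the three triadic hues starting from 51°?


Triadic: equally spaced at 120° intervals
H1 = 51°
H2 = (51 + 120) mod 360 = 171°
H3 = (51 + 240) mod 360 = 291°
Triadic = 51°, 171°, 291°


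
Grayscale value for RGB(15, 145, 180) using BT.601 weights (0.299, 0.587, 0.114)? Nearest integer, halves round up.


Gray = 0.299×R + 0.587×G + 0.114×B
Gray = 0.299×15 + 0.587×145 + 0.114×180
Gray = 4.485 + 85.115 + 20.520
Gray = 110.120 → round half up → 110
Gray = 110


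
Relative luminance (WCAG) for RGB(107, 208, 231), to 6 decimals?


Linearize each channel (sRGB transfer function): c = v/255; c_lin = c/12.92 if c ≤ 0.04045, else ((c+0.055)/1.055)^2.4
  R: 107/255 ≈ 0.419608 > 0.04045 → ((0.419608+0.055)/1.055)^2.4 ≈ 0.147027
  G: 208/255 ≈ 0.815686 > 0.04045 → ((0.815686+0.055)/1.055)^2.4 ≈ 0.630757
  B: 231/255 ≈ 0.905882 > 0.04045 → ((0.905882+0.055)/1.055)^2.4 ≈ 0.799103
R_lin = 0.147027, G_lin = 0.630757, B_lin = 0.799103
L = 0.2126×R + 0.7152×G + 0.0722×B
L = 0.2126×0.147027 + 0.7152×0.630757 + 0.0722×0.799103
L ≈ 0.540071


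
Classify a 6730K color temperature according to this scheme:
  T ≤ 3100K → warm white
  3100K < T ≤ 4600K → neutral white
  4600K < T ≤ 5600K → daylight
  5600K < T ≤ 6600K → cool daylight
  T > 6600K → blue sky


Temperature: 6730K
6730K > 6600K → blue sky
Classification: blue sky


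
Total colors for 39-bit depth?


Colors = 2^bits = 2^39
= 549,755,813,888 colors


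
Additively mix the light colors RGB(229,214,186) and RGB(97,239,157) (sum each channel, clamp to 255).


Additive: each channel = min(255, C₁+C₂)
R: 229+97 = 326 → 255
G: 214+239 = 453 → 255
B: 186+157 = 343 → 255
= RGB(255, 255, 255)


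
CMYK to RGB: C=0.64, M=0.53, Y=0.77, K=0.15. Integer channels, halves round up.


R = 255 × (1-C) × (1-K) = 255 × 0.36 × 0.85 = 78.03 → 78
G = 255 × (1-M) × (1-K) = 255 × 0.47 × 0.85 = 101.8725 → 102
B = 255 × (1-Y) × (1-K) = 255 × 0.23 × 0.85 = 49.8525 → 50
= RGB(78, 102, 50)


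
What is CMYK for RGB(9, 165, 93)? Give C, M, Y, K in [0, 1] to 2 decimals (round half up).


R'=9/255≈0.0353, G'=165/255≈0.6471, B'=93/255≈0.3647
K = 1 - max(R',G',B') = 1 - 165/255 = 90/255 = 0.35294… → 0.35
(1-R'-K)/(1-K) simplifies to (max-R)/max with max = 165:
C = (165-9)/165 = 156/165 = 0.94545… → 0.95
M = (165-165)/165 = 0/165 = 0 → 0.00
Y = (165-93)/165 = 72/165 = 0.43636… → 0.44
= CMYK(0.95, 0.00, 0.44, 0.35)


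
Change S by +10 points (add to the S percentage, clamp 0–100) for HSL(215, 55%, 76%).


Original S = 55%
Adjustment = +10 percentage points
New S = 55 + (10) = 65
Clamp to [0, 100] → 65
= HSL(215°, 65%, 76%)


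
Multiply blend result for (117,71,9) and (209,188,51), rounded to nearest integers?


Multiply: C = A×B/255, rounded to nearest integer
R: 117×209/255 = 24453/255 ≈ 95.894 → 96
G: 71×188/255 = 13348/255 ≈ 52.345 → 52
B: 9×51/255 = 459/255 ≈ 1.800 → 2
= RGB(96, 52, 2)


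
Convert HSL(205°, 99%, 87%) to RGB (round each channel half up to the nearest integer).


H=205°, S=0.99, L=0.87
C = (1-|2L-1|)×S = (1-|0.74|)×0.99 = 0.2574
H' = H/60 = 205/60 ≈ 3.4167; X = C×(1-|H' mod 2 - 1|) = 0.15015
m = L - C/2 = 0.87 - 0.1287 = 0.7413
Sector ⌊H'⌋ = 3 → (R',G',B') = (0.0, 0.15015, 0.2574)
RGB = ((R'+m)×255, (G'+m)×255, (B'+m)×255) = (189.0315, 227.31975, 254.6685)
Round half up → RGB(189, 227, 255)


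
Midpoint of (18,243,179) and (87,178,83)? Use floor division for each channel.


Midpoint: each channel = ⌊(C₁+C₂)/2⌋
R: ⌊(18+87)/2⌋ = 52
G: ⌊(243+178)/2⌋ = 210
B: ⌊(179+83)/2⌋ = 131
= RGB(52, 210, 131)


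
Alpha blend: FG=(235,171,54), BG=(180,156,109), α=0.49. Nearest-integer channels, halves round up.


C = α×F + (1-α)×B, with 1-α = 0.51
R: 0.49×235 + 0.51×180 = 115.15 + 91.80 = 206.95 → 207
G: 0.49×171 + 0.51×156 = 83.79 + 79.56 = 163.35 → 163
B: 0.49×54 + 0.51×109 = 26.46 + 55.59 = 82.05 → 82
= RGB(207, 163, 82)


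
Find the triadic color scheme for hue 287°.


Triadic: equally spaced at 120° intervals
H1 = 287°
H2 = (287 + 120) mod 360 = 47°
H3 = (287 + 240) mod 360 = 167°
Triadic = 287°, 47°, 167°


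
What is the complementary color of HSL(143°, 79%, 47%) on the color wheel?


Complement = opposite side of color wheel = hue + 180°
H' = (143 + 180) mod 360 = 323°
S and L unchanged.
= HSL(323°, 79%, 47%)


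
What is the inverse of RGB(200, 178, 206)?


Invert: (255-R, 255-G, 255-B)
R: 255-200 = 55
G: 255-178 = 77
B: 255-206 = 49
= RGB(55, 77, 49)


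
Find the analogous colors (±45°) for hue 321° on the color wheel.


Base hue: 321°
Left analog: (321 - 45) mod 360 = 276°
Right analog: (321 + 45) mod 360 = 6°
Analogous hues = 276° and 6°


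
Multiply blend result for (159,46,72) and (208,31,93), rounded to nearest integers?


Multiply: C = A×B/255, rounded to nearest integer
R: 159×208/255 = 33072/255 ≈ 129.694 → 130
G: 46×31/255 = 1426/255 ≈ 5.592 → 6
B: 72×93/255 = 6696/255 ≈ 26.259 → 26
= RGB(130, 6, 26)


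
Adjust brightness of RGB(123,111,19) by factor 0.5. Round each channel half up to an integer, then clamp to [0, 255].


Multiply each channel by 0.5, round half up, clamp to [0, 255]
R: 123×0.5 = 61.5 → round → 62
G: 111×0.5 = 55.5 → round → 56
B: 19×0.5 = 9.5 → round → 10
= RGB(62, 56, 10)


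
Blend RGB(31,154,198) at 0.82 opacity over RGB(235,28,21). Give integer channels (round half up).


C = α×F + (1-α)×B, with 1-α = 0.18
R: 0.82×31 + 0.18×235 = 25.42 + 42.30 = 67.72 → 68
G: 0.82×154 + 0.18×28 = 126.28 + 5.04 = 131.32 → 131
B: 0.82×198 + 0.18×21 = 162.36 + 3.78 = 166.14 → 166
= RGB(68, 131, 166)


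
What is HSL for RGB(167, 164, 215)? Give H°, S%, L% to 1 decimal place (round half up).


Normalize: R'=167/255≈0.6549, G'=164/255≈0.6431, B'=215/255≈0.8431
Max=215/255, Min=164/255, Δ=Max-Min=51/255
L = (Max+Min)/2 = (215+164)/510 = 379/510 = 0.74313… → L = 74.3%
L > 0.5 → S = Δ/(2-Max-Min) = 51/(510-215-164) = 51/131 = 0.38931… → S = 38.9%
(the 1/255 factors cancel in S and H, so raw channel differences can be used)
Max is B' → H = 60 × ((R-G)/Δ + 4) = 60 × ((167-164)/51 + 4)
  3/51 + 4 = 0.0588… + 4 = 4.0588…
  H = 60 × 4.0588… = 243.529…° → H = 243.5°
= HSL(243.5°, 38.9%, 74.3%)


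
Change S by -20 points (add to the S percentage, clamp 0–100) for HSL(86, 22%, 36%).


Original S = 22%
Adjustment = -20 percentage points
New S = 22 + (-20) = 2
Clamp to [0, 100] → 2
= HSL(86°, 2%, 36%)


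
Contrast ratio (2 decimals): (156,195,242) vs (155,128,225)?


Linearize each sRGB channel c=v/255: c/12.92 if c ≤ 0.04045 else ((c+0.055)/1.055)^2.4
L = 0.2126×R_lin + 0.7152×G_lin + 0.0722×B_lin
Color 1 (156,195,242):
  R=156: 156/255≈0.6118 > 0.04045 → ((0.6118+0.055)/1.055)^2.4 ≈ 0.33245
  G=195: 195/255≈0.7647 > 0.04045 → ((0.7647+0.055)/1.055)^2.4 ≈ 0.54572
  B=242: 242/255≈0.9490 > 0.04045 → ((0.9490+0.055)/1.055)^2.4 ≈ 0.88792
  L1 = 0.2126×0.33245 + 0.7152×0.54572 + 0.0722×0.88792 ≈ 0.52509
Color 2 (155,128,225):
  R=155: 155/255≈0.6078 > 0.04045 → ((0.6078+0.055)/1.055)^2.4 ≈ 0.32778
  G=128: 128/255≈0.5020 > 0.04045 → ((0.5020+0.055)/1.055)^2.4 ≈ 0.21586
  B=225: 225/255≈0.8824 > 0.04045 → ((0.8824+0.055)/1.055)^2.4 ≈ 0.75294
  L2 = 0.2126×0.32778 + 0.7152×0.21586 + 0.0722×0.75294 ≈ 0.27843
Lighter = 0.52509, Darker = 0.27843
Ratio = (L_lighter + 0.05) / (L_darker + 0.05)
Ratio = (0.52509 + 0.05) / (0.27843 + 0.05) = 0.57509 / 0.32843 ≈ 1.7510
Ratio ≈ 1.75:1


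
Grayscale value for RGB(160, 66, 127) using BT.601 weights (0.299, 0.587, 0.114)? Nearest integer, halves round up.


Gray = 0.299×R + 0.587×G + 0.114×B
Gray = 0.299×160 + 0.587×66 + 0.114×127
Gray = 47.840 + 38.742 + 14.478
Gray = 101.060 → round half up → 101
Gray = 101


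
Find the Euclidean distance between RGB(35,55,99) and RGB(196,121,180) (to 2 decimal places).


d = √[(R₁-R₂)² + (G₁-G₂)² + (B₁-B₂)²]
d = √[(35-196)² + (55-121)² + (99-180)²]
d = √[25921 + 4356 + 6561]
d = √36838
d ≈ 191.93


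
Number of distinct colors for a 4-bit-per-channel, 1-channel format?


Total bits = 4 bits/channel × 1 channels = 4 bits
Distinct colors = 2^4
= 16 colors


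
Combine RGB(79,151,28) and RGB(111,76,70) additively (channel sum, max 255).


Additive: each channel = min(255, C₁+C₂)
R: 79+111 = 190 → 190
G: 151+76 = 227 → 227
B: 28+70 = 98 → 98
= RGB(190, 227, 98)


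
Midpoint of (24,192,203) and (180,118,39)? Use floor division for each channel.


Midpoint: each channel = ⌊(C₁+C₂)/2⌋
R: ⌊(24+180)/2⌋ = 102
G: ⌊(192+118)/2⌋ = 155
B: ⌊(203+39)/2⌋ = 121
= RGB(102, 155, 121)


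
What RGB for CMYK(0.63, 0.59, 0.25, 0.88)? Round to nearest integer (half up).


R = 255 × (1-C) × (1-K) = 255 × 0.37 × 0.12 = 11.322 → 11
G = 255 × (1-M) × (1-K) = 255 × 0.41 × 0.12 = 12.546 → 13
B = 255 × (1-Y) × (1-K) = 255 × 0.75 × 0.12 = 22.95 → 23
= RGB(11, 13, 23)


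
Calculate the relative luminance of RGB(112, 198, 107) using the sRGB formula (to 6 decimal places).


Linearize each channel (sRGB transfer function): c = v/255; c_lin = c/12.92 if c ≤ 0.04045, else ((c+0.055)/1.055)^2.4
  R: 112/255 ≈ 0.439216 > 0.04045 → ((0.439216+0.055)/1.055)^2.4 ≈ 0.162029
  G: 198/255 ≈ 0.776471 > 0.04045 → ((0.776471+0.055)/1.055)^2.4 ≈ 0.564712
  B: 107/255 ≈ 0.419608 > 0.04045 → ((0.419608+0.055)/1.055)^2.4 ≈ 0.147027
R_lin = 0.162029, G_lin = 0.564712, B_lin = 0.147027
L = 0.2126×R + 0.7152×G + 0.0722×B
L = 0.2126×0.162029 + 0.7152×0.564712 + 0.0722×0.147027
L ≈ 0.448944


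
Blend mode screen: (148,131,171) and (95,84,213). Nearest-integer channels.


Screen: C = 255 - (255-A)×(255-B)/255, rounded to nearest integer
R: 255 - (255-148)×(255-95)/255 = 255 - 17120/255 ≈ 255 - 67.137 = 187.863 → 188
G: 255 - (255-131)×(255-84)/255 = 255 - 21204/255 ≈ 255 - 83.153 = 171.847 → 172
B: 255 - (255-171)×(255-213)/255 = 255 - 3528/255 ≈ 255 - 13.835 = 241.165 → 241
= RGB(188, 172, 241)


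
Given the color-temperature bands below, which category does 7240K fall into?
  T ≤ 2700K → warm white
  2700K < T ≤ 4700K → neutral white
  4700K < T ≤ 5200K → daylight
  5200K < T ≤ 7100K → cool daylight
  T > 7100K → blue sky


Temperature: 7240K
7240K > 7100K → blue sky
Classification: blue sky


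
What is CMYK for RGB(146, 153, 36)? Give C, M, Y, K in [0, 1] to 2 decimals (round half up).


R'=146/255≈0.5725, G'=153/255≈0.6000, B'=36/255≈0.1412
K = 1 - max(R',G',B') = 1 - 153/255 = 102/255 = 0.4 → 0.40
(1-R'-K)/(1-K) simplifies to (max-R)/max with max = 153:
C = (153-146)/153 = 7/153 = 0.04575… → 0.05
M = (153-153)/153 = 0/153 = 0 → 0.00
Y = (153-36)/153 = 117/153 = 0.76470… → 0.76
= CMYK(0.05, 0.00, 0.76, 0.40)


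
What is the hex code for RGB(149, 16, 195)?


R = 149 → 95 (hex)
G = 16 → 10 (hex)
B = 195 → C3 (hex)
Hex = #9510C3


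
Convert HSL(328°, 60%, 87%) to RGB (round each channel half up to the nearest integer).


H=328°, S=0.60, L=0.87
C = (1-|2L-1|)×S = (1-|0.74|)×0.60 = 0.156
H' = H/60 = 328/60 ≈ 5.4667; X = C×(1-|H' mod 2 - 1|) = 0.0832
m = L - C/2 = 0.87 - 0.078 = 0.792
Sector ⌊H'⌋ = 5 → (R',G',B') = (0.156, 0.0, 0.0832)
RGB = ((R'+m)×255, (G'+m)×255, (B'+m)×255) = (241.74, 201.96, 223.176)
Round half up → RGB(242, 202, 223)


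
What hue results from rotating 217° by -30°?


New hue = (H + rotation) mod 360
New hue = (217 -30) mod 360
= 187 mod 360
= 187°


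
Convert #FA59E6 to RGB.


FA → 250 (R)
59 → 89 (G)
E6 → 230 (B)
= RGB(250, 89, 230)


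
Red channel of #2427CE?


Color: #2427CE
R = 24 = 36
G = 27 = 39
B = CE = 206
Red = 36


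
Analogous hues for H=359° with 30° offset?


Base hue: 359°
Left analog: (359 - 30) mod 360 = 329°
Right analog: (359 + 30) mod 360 = 29°
Analogous hues = 329° and 29°


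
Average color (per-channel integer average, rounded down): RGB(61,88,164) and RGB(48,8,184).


Midpoint: each channel = ⌊(C₁+C₂)/2⌋
R: ⌊(61+48)/2⌋ = 54
G: ⌊(88+8)/2⌋ = 48
B: ⌊(164+184)/2⌋ = 174
= RGB(54, 48, 174)


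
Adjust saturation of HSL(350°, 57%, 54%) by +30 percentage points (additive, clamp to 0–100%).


Original S = 57%
Adjustment = +30 percentage points
New S = 57 + (30) = 87
Clamp to [0, 100] → 87
= HSL(350°, 87%, 54%)


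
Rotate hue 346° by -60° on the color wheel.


New hue = (H + rotation) mod 360
New hue = (346 -60) mod 360
= 286 mod 360
= 286°


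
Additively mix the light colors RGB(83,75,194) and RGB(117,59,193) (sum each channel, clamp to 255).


Additive: each channel = min(255, C₁+C₂)
R: 83+117 = 200 → 200
G: 75+59 = 134 → 134
B: 194+193 = 387 → 255
= RGB(200, 134, 255)


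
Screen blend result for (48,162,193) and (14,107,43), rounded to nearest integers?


Screen: C = 255 - (255-A)×(255-B)/255, rounded to nearest integer
R: 255 - (255-48)×(255-14)/255 = 255 - 49887/255 ≈ 255 - 195.635 = 59.365 → 59
G: 255 - (255-162)×(255-107)/255 = 255 - 13764/255 ≈ 255 - 53.976 = 201.024 → 201
B: 255 - (255-193)×(255-43)/255 = 255 - 13144/255 ≈ 255 - 51.545 = 203.455 → 203
= RGB(59, 201, 203)


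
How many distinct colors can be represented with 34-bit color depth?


Colors = 2^bits = 2^34
= 17,179,869,184 colors


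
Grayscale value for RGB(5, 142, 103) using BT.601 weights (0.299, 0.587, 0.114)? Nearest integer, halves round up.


Gray = 0.299×R + 0.587×G + 0.114×B
Gray = 0.299×5 + 0.587×142 + 0.114×103
Gray = 1.495 + 83.354 + 11.742
Gray = 96.591 → round half up → 97
Gray = 97


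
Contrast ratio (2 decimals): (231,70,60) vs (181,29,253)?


Linearize each sRGB channel c=v/255: c/12.92 if c ≤ 0.04045 else ((c+0.055)/1.055)^2.4
L = 0.2126×R_lin + 0.7152×G_lin + 0.0722×B_lin
Color 1 (231,70,60):
  R=231: 231/255≈0.9059 > 0.04045 → ((0.9059+0.055)/1.055)^2.4 ≈ 0.79910
  G=70: 70/255≈0.2745 > 0.04045 → ((0.2745+0.055)/1.055)^2.4 ≈ 0.06125
  B=60: 60/255≈0.2353 > 0.04045 → ((0.2353+0.055)/1.055)^2.4 ≈ 0.04519
  L1 = 0.2126×0.79910 + 0.7152×0.06125 + 0.0722×0.04519 ≈ 0.21695
Color 2 (181,29,253):
  R=181: 181/255≈0.7098 > 0.04045 → ((0.7098+0.055)/1.055)^2.4 ≈ 0.46208
  G=29: 29/255≈0.1137 > 0.04045 → ((0.1137+0.055)/1.055)^2.4 ≈ 0.01229
  B=253: 253/255≈0.9922 > 0.04045 → ((0.9922+0.055)/1.055)^2.4 ≈ 0.98225
  L2 = 0.2126×0.46208 + 0.7152×0.01229 + 0.0722×0.98225 ≈ 0.17794
Lighter = 0.21695, Darker = 0.17794
Ratio = (L_lighter + 0.05) / (L_darker + 0.05)
Ratio = (0.21695 + 0.05) / (0.17794 + 0.05) = 0.26695 / 0.22794 ≈ 1.1711
Ratio ≈ 1.17:1


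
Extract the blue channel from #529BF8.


Color: #529BF8
R = 52 = 82
G = 9B = 155
B = F8 = 248
Blue = 248


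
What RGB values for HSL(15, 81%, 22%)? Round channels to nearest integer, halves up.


H=15°, S=0.81, L=0.22
C = (1-|2L-1|)×S = (1-|-0.56|)×0.81 = 0.3564
H' = H/60 = 15/60 ≈ 0.2500; X = C×(1-|H' mod 2 - 1|) = 0.0891
m = L - C/2 = 0.22 - 0.1782 = 0.0418
Sector ⌊H'⌋ = 0 → (R',G',B') = (0.3564, 0.0891, 0.0)
RGB = ((R'+m)×255, (G'+m)×255, (B'+m)×255) = (101.541, 33.3795, 10.659)
Round half up → RGB(102, 33, 11)


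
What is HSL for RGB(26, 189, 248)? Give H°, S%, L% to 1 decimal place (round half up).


Normalize: R'=26/255≈0.1020, G'=189/255≈0.7412, B'=248/255≈0.9725
Max=248/255, Min=26/255, Δ=Max-Min=222/255
L = (Max+Min)/2 = (248+26)/510 = 274/510 = 0.53725… → L = 53.7%
L > 0.5 → S = Δ/(2-Max-Min) = 222/(510-248-26) = 222/236 = 0.94067… → S = 94.1%
(the 1/255 factors cancel in S and H, so raw channel differences can be used)
Max is B' → H = 60 × ((R-G)/Δ + 4) = 60 × ((26-189)/222 + 4)
  -163/222 + 4 = -0.7342… + 4 = 3.2657…
  H = 60 × 3.2657… = 195.945…° → H = 195.9°
= HSL(195.9°, 94.1%, 53.7%)


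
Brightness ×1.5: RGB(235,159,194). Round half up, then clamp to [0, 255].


Multiply each channel by 1.5, round half up, clamp to [0, 255]
R: 235×1.5 = 352.5 → round → 353 → clamp → 255
G: 159×1.5 = 238.5 → round → 239
B: 194×1.5 = 291 → clamp → 255
= RGB(255, 239, 255)


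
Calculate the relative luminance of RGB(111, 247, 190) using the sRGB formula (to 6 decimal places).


Linearize each channel (sRGB transfer function): c = v/255; c_lin = c/12.92 if c ≤ 0.04045, else ((c+0.055)/1.055)^2.4
  R: 111/255 ≈ 0.435294 > 0.04045 → ((0.435294+0.055)/1.055)^2.4 ≈ 0.158961
  G: 247/255 ≈ 0.968627 > 0.04045 → ((0.968627+0.055)/1.055)^2.4 ≈ 0.930111
  B: 190/255 ≈ 0.745098 > 0.04045 → ((0.745098+0.055)/1.055)^2.4 ≈ 0.514918
R_lin = 0.158961, G_lin = 0.930111, B_lin = 0.514918
L = 0.2126×R + 0.7152×G + 0.0722×B
L = 0.2126×0.158961 + 0.7152×0.930111 + 0.0722×0.514918
L ≈ 0.736187


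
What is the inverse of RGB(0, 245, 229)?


Invert: (255-R, 255-G, 255-B)
R: 255-0 = 255
G: 255-245 = 10
B: 255-229 = 26
= RGB(255, 10, 26)


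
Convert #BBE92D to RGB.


BB → 187 (R)
E9 → 233 (G)
2D → 45 (B)
= RGB(187, 233, 45)


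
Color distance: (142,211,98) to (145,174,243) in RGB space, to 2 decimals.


d = √[(R₁-R₂)² + (G₁-G₂)² + (B₁-B₂)²]
d = √[(142-145)² + (211-174)² + (98-243)²]
d = √[9 + 1369 + 21025]
d = √22403
d ≈ 149.68


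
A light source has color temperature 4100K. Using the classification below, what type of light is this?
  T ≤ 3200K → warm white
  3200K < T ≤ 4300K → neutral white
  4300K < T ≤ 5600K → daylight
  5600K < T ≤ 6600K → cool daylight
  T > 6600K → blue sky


Temperature: 4100K
3200K < 4100K ≤ 4300K → neutral white
Classification: neutral white


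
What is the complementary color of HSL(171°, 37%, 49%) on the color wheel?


Complement = opposite side of color wheel = hue + 180°
H' = (171 + 180) mod 360 = 351°
S and L unchanged.
= HSL(351°, 37%, 49%)


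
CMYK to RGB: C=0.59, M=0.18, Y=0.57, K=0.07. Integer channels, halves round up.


R = 255 × (1-C) × (1-K) = 255 × 0.41 × 0.93 = 97.2315 → 97
G = 255 × (1-M) × (1-K) = 255 × 0.82 × 0.93 = 194.463 → 194
B = 255 × (1-Y) × (1-K) = 255 × 0.43 × 0.93 = 101.9745 → 102
= RGB(97, 194, 102)


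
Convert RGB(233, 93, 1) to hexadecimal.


R = 233 → E9 (hex)
G = 93 → 5D (hex)
B = 1 → 01 (hex)
Hex = #E95D01


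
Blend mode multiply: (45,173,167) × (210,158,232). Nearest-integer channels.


Multiply: C = A×B/255, rounded to nearest integer
R: 45×210/255 = 9450/255 ≈ 37.059 → 37
G: 173×158/255 = 27334/255 ≈ 107.192 → 107
B: 167×232/255 = 38744/255 ≈ 151.937 → 152
= RGB(37, 107, 152)


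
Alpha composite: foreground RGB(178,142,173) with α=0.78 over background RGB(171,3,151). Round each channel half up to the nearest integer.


C = α×F + (1-α)×B, with 1-α = 0.22
R: 0.78×178 + 0.22×171 = 138.84 + 37.62 = 176.46 → 176
G: 0.78×142 + 0.22×3 = 110.76 + 0.66 = 111.42 → 111
B: 0.78×173 + 0.22×151 = 134.94 + 33.22 = 168.16 → 168
= RGB(176, 111, 168)


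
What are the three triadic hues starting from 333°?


Triadic: equally spaced at 120° intervals
H1 = 333°
H2 = (333 + 120) mod 360 = 93°
H3 = (333 + 240) mod 360 = 213°
Triadic = 333°, 93°, 213°


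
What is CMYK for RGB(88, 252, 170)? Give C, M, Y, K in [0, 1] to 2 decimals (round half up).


R'=88/255≈0.3451, G'=252/255≈0.9882, B'=170/255≈0.6667
K = 1 - max(R',G',B') = 1 - 252/255 = 3/255 = 0.01176… → 0.01
(1-R'-K)/(1-K) simplifies to (max-R)/max with max = 252:
C = (252-88)/252 = 164/252 = 0.65079… → 0.65
M = (252-252)/252 = 0/252 = 0 → 0.00
Y = (252-170)/252 = 82/252 = 0.32539… → 0.33
= CMYK(0.65, 0.00, 0.33, 0.01)


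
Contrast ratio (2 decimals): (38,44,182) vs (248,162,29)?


Linearize each sRGB channel c=v/255: c/12.92 if c ≤ 0.04045 else ((c+0.055)/1.055)^2.4
L = 0.2126×R_lin + 0.7152×G_lin + 0.0722×B_lin
Color 1 (38,44,182):
  R=38: 38/255≈0.1490 > 0.04045 → ((0.1490+0.055)/1.055)^2.4 ≈ 0.01938
  G=44: 44/255≈0.1725 > 0.04045 → ((0.1725+0.055)/1.055)^2.4 ≈ 0.02519
  B=182: 182/255≈0.7137 > 0.04045 → ((0.7137+0.055)/1.055)^2.4 ≈ 0.46778
  L1 = 0.2126×0.01938 + 0.7152×0.02519 + 0.0722×0.46778 ≈ 0.05591
Color 2 (248,162,29):
  R=248: 248/255≈0.9725 > 0.04045 → ((0.9725+0.055)/1.055)^2.4 ≈ 0.93869
  G=162: 162/255≈0.6353 > 0.04045 → ((0.6353+0.055)/1.055)^2.4 ≈ 0.36131
  B=29: 29/255≈0.1137 > 0.04045 → ((0.1137+0.055)/1.055)^2.4 ≈ 0.01229
  L2 = 0.2126×0.93869 + 0.7152×0.36131 + 0.0722×0.01229 ≈ 0.45886
Lighter = 0.45886, Darker = 0.05591
Ratio = (L_lighter + 0.05) / (L_darker + 0.05)
Ratio = (0.45886 + 0.05) / (0.05591 + 0.05) = 0.50886 / 0.10591 ≈ 4.8047
Ratio ≈ 4.80:1


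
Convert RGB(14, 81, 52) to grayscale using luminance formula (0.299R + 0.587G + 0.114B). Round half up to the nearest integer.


Gray = 0.299×R + 0.587×G + 0.114×B
Gray = 0.299×14 + 0.587×81 + 0.114×52
Gray = 4.186 + 47.547 + 5.928
Gray = 57.661 → round half up → 58
Gray = 58


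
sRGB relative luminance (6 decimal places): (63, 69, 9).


Linearize each channel (sRGB transfer function): c = v/255; c_lin = c/12.92 if c ≤ 0.04045, else ((c+0.055)/1.055)^2.4
  R: 63/255 ≈ 0.247059 > 0.04045 → ((0.247059+0.055)/1.055)^2.4 ≈ 0.049707
  G: 69/255 ≈ 0.270588 > 0.04045 → ((0.270588+0.055)/1.055)^2.4 ≈ 0.059511
  B: 9/255 ≈ 0.035294 ≤ 0.04045 → 0.035294/12.92 ≈ 0.002732
R_lin = 0.049707, G_lin = 0.059511, B_lin = 0.002732
L = 0.2126×R + 0.7152×G + 0.0722×B
L = 0.2126×0.049707 + 0.7152×0.059511 + 0.0722×0.002732
L ≈ 0.053327


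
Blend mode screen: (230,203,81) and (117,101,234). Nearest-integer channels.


Screen: C = 255 - (255-A)×(255-B)/255, rounded to nearest integer
R: 255 - (255-230)×(255-117)/255 = 255 - 3450/255 ≈ 255 - 13.529 = 241.471 → 241
G: 255 - (255-203)×(255-101)/255 = 255 - 8008/255 ≈ 255 - 31.404 = 223.596 → 224
B: 255 - (255-81)×(255-234)/255 = 255 - 3654/255 ≈ 255 - 14.329 = 240.671 → 241
= RGB(241, 224, 241)


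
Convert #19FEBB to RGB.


19 → 25 (R)
FE → 254 (G)
BB → 187 (B)
= RGB(25, 254, 187)


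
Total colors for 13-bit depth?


Colors = 2^bits = 2^13
= 8,192 colors


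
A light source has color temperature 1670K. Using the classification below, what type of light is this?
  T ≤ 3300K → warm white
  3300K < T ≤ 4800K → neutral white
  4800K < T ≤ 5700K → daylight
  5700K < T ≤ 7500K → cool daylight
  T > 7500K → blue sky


Temperature: 1670K
1670K ≤ 3300K → warm white
Classification: warm white


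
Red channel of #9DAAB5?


Color: #9DAAB5
R = 9D = 157
G = AA = 170
B = B5 = 181
Red = 157


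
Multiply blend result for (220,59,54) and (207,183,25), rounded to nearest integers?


Multiply: C = A×B/255, rounded to nearest integer
R: 220×207/255 = 45540/255 ≈ 178.588 → 179
G: 59×183/255 = 10797/255 ≈ 42.341 → 42
B: 54×25/255 = 1350/255 ≈ 5.294 → 5
= RGB(179, 42, 5)


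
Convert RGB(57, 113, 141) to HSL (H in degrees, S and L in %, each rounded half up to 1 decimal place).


Normalize: R'=57/255≈0.2235, G'=113/255≈0.4431, B'=141/255≈0.5529
Max=141/255, Min=57/255, Δ=Max-Min=84/255
L = (Max+Min)/2 = (141+57)/510 = 198/510 = 0.38823… → L = 38.8%
L ≤ 0.5 → S = Δ/(Max+Min) = 84/(141+57) = 84/198 = 0.42424… → S = 42.4%
(the 1/255 factors cancel in S and H, so raw channel differences can be used)
Max is B' → H = 60 × ((R-G)/Δ + 4) = 60 × ((57-113)/84 + 4)
  -56/84 + 4 = -0.6666… + 4 = 3.3333…
  H = 60 × 3.3333… = 200° → H = 200.0°
= HSL(200.0°, 42.4%, 38.8%)


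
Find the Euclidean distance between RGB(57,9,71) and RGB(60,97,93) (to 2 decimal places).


d = √[(R₁-R₂)² + (G₁-G₂)² + (B₁-B₂)²]
d = √[(57-60)² + (9-97)² + (71-93)²]
d = √[9 + 7744 + 484]
d = √8237
d ≈ 90.76


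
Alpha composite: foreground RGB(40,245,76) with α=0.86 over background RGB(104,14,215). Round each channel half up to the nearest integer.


C = α×F + (1-α)×B, with 1-α = 0.14
R: 0.86×40 + 0.14×104 = 34.40 + 14.56 = 48.96 → 49
G: 0.86×245 + 0.14×14 = 210.70 + 1.96 = 212.66 → 213
B: 0.86×76 + 0.14×215 = 65.36 + 30.10 = 95.46 → 95
= RGB(49, 213, 95)


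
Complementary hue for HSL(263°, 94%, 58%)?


Complement = opposite side of color wheel = hue + 180°
H' = (263 + 180) mod 360 = 83°
S and L unchanged.
= HSL(83°, 94%, 58%)


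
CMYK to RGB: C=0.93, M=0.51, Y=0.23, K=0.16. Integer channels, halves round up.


R = 255 × (1-C) × (1-K) = 255 × 0.07 × 0.84 = 14.994 → 15
G = 255 × (1-M) × (1-K) = 255 × 0.49 × 0.84 = 104.958 → 105
B = 255 × (1-Y) × (1-K) = 255 × 0.77 × 0.84 = 164.934 → 165
= RGB(15, 105, 165)


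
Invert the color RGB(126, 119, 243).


Invert: (255-R, 255-G, 255-B)
R: 255-126 = 129
G: 255-119 = 136
B: 255-243 = 12
= RGB(129, 136, 12)


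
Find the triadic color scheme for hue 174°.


Triadic: equally spaced at 120° intervals
H1 = 174°
H2 = (174 + 120) mod 360 = 294°
H3 = (174 + 240) mod 360 = 54°
Triadic = 174°, 294°, 54°


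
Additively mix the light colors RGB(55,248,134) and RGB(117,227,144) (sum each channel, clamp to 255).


Additive: each channel = min(255, C₁+C₂)
R: 55+117 = 172 → 172
G: 248+227 = 475 → 255
B: 134+144 = 278 → 255
= RGB(172, 255, 255)


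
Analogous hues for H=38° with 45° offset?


Base hue: 38°
Left analog: (38 - 45) mod 360 = 353°
Right analog: (38 + 45) mod 360 = 83°
Analogous hues = 353° and 83°


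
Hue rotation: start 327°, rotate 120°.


New hue = (H + rotation) mod 360
New hue = (327 + 120) mod 360
= 447 mod 360
= 87°


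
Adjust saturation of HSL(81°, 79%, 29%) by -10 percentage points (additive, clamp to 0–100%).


Original S = 79%
Adjustment = -10 percentage points
New S = 79 + (-10) = 69
Clamp to [0, 100] → 69
= HSL(81°, 69%, 29%)


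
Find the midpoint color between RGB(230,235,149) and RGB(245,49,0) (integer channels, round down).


Midpoint: each channel = ⌊(C₁+C₂)/2⌋
R: ⌊(230+245)/2⌋ = 237
G: ⌊(235+49)/2⌋ = 142
B: ⌊(149+0)/2⌋ = 74
= RGB(237, 142, 74)


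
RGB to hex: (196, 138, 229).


R = 196 → C4 (hex)
G = 138 → 8A (hex)
B = 229 → E5 (hex)
Hex = #C48AE5
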